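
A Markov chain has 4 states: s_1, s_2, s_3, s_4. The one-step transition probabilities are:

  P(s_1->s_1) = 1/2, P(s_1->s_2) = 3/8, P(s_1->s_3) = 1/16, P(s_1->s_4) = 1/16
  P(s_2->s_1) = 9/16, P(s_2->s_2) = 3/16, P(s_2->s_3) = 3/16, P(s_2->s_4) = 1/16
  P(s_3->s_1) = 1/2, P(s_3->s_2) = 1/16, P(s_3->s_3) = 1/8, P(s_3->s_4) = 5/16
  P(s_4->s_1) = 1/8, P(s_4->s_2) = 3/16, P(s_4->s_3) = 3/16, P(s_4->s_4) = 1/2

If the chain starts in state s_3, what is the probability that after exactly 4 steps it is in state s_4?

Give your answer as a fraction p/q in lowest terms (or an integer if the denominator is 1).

Answer: 11779/65536

Derivation:
Computing P^4 by repeated multiplication:
P^1 =
  s_1: [1/2, 3/8, 1/16, 1/16]
  s_2: [9/16, 3/16, 3/16, 1/16]
  s_3: [1/2, 1/16, 1/8, 5/16]
  s_4: [1/8, 3/16, 3/16, 1/2]
P^2 =
  s_1: [1/2, 35/128, 31/256, 27/256]
  s_2: [125/256, 69/256, 27/256, 35/256]
  s_3: [99/256, 17/64, 15/128, 59/256]
  s_4: [83/256, 3/16, 41/256, 21/64]
P^3 =
  s_1: [489/1024, 545/2048, 481/4096, 569/4096]
  s_2: [1907/4096, 1089/4096, 491/4096, 609/4096]
  s_3: [881/2048, 1005/4096, 135/1024, 789/4096]
  s_4: [199/512, 935/4096, 561/4096, 63/256]
P^4 =
  s_1: [7611/16384, 8597/32768, 7895/65536, 10003/65536]
  s_2: [30203/65536, 17027/65536, 7983/65536, 10323/65536]
  s_3: [29039/65536, 8247/32768, 257/2048, 11779/65536]
  s_4: [27655/65536, 7971/32768, 8543/65536, 3349/16384]

(P^4)[s_3 -> s_4] = 11779/65536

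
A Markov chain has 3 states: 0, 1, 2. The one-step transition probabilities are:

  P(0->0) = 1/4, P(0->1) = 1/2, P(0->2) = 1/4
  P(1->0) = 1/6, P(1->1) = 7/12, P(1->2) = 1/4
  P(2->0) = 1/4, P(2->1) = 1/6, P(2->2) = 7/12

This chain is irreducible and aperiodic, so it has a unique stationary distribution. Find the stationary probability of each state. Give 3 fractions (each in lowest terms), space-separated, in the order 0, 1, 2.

Answer: 19/88 9/22 3/8

Derivation:
The stationary distribution satisfies pi = pi * P, i.e.:
  pi_0 = 1/4*pi_0 + 1/6*pi_1 + 1/4*pi_2
  pi_1 = 1/2*pi_0 + 7/12*pi_1 + 1/6*pi_2
  pi_2 = 1/4*pi_0 + 1/4*pi_1 + 7/12*pi_2
with normalization: pi_0 + pi_1 + pi_2 = 1.

Using the first 2 balance equations plus normalization, the linear system A*pi = b is:
  [-3/4, 1/6, 1/4] . pi = 0
  [1/2, -5/12, 1/6] . pi = 0
  [1, 1, 1] . pi = 1

Solving yields:
  pi_0 = 19/88
  pi_1 = 9/22
  pi_2 = 3/8

Verification (pi * P):
  19/88*1/4 + 9/22*1/6 + 3/8*1/4 = 19/88 = pi_0  (ok)
  19/88*1/2 + 9/22*7/12 + 3/8*1/6 = 9/22 = pi_1  (ok)
  19/88*1/4 + 9/22*1/4 + 3/8*7/12 = 3/8 = pi_2  (ok)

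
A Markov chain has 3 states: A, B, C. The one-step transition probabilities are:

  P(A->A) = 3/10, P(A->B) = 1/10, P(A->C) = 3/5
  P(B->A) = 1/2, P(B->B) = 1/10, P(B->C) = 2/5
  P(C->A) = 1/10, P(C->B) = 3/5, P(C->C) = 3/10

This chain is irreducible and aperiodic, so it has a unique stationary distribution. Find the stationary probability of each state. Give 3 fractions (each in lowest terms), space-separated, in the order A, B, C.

The stationary distribution satisfies pi = pi * P, i.e.:
  pi_A = 3/10*pi_A + 1/2*pi_B + 1/10*pi_C
  pi_B = 1/10*pi_A + 1/10*pi_B + 3/5*pi_C
  pi_C = 3/5*pi_A + 2/5*pi_B + 3/10*pi_C
with normalization: pi_A + pi_B + pi_C = 1.

Using the first 2 balance equations plus normalization, the linear system A*pi = b is:
  [-7/10, 1/2, 1/10] . pi = 0
  [1/10, -9/10, 3/5] . pi = 0
  [1, 1, 1] . pi = 1

Solving yields:
  pi_A = 39/140
  pi_B = 43/140
  pi_C = 29/70

Verification (pi * P):
  39/140*3/10 + 43/140*1/2 + 29/70*1/10 = 39/140 = pi_A  (ok)
  39/140*1/10 + 43/140*1/10 + 29/70*3/5 = 43/140 = pi_B  (ok)
  39/140*3/5 + 43/140*2/5 + 29/70*3/10 = 29/70 = pi_C  (ok)

Answer: 39/140 43/140 29/70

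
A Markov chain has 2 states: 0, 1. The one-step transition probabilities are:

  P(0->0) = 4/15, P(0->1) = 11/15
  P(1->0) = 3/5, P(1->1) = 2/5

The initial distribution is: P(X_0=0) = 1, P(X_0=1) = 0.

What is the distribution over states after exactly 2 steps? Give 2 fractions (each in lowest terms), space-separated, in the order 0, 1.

Propagating the distribution step by step (d_{t+1} = d_t * P):
d_0 = (0=1, 1=0)
  d_1[0] = 1*4/15 + 0*3/5 = 4/15
  d_1[1] = 1*11/15 + 0*2/5 = 11/15
d_1 = (0=4/15, 1=11/15)
  d_2[0] = 4/15*4/15 + 11/15*3/5 = 23/45
  d_2[1] = 4/15*11/15 + 11/15*2/5 = 22/45
d_2 = (0=23/45, 1=22/45)

Answer: 23/45 22/45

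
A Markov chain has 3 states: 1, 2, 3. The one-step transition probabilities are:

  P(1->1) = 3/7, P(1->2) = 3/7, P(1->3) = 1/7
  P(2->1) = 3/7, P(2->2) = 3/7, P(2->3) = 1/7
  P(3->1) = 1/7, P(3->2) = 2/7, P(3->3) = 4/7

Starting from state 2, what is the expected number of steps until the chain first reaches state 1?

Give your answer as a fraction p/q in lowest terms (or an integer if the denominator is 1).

Answer: 14/5

Derivation:
Let h_i = expected steps to first reach 1 from state i.
Boundary: h_1 = 0.
First-step equations for the other states:
  h_2 = 1 + 3/7*h_1 + 3/7*h_2 + 1/7*h_3
  h_3 = 1 + 1/7*h_1 + 2/7*h_2 + 4/7*h_3

Substituting h_1 = 0 and rearranging gives the linear system (I - Q) h = 1:
  [4/7, -1/7] . (h_2, h_3) = 1
  [-2/7, 3/7] . (h_2, h_3) = 1

Solving yields:
  h_2 = 14/5
  h_3 = 21/5

Starting state is 2, so the expected hitting time is h_2 = 14/5.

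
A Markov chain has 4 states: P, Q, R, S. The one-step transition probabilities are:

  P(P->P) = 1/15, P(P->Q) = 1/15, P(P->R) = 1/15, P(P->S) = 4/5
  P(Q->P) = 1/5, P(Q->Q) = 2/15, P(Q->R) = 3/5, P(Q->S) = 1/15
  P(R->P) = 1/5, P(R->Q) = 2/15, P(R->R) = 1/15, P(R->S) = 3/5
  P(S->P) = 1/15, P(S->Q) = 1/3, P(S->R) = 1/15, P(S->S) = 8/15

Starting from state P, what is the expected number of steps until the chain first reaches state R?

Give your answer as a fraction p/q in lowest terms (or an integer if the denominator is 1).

Answer: 775/141

Derivation:
Let h_i = expected steps to first reach R from state i.
Boundary: h_R = 0.
First-step equations for the other states:
  h_P = 1 + 1/15*h_P + 1/15*h_Q + 1/15*h_R + 4/5*h_S
  h_Q = 1 + 1/5*h_P + 2/15*h_Q + 3/5*h_R + 1/15*h_S
  h_S = 1 + 1/15*h_P + 1/3*h_Q + 1/15*h_R + 8/15*h_S

Substituting h_R = 0 and rearranging gives the linear system (I - Q) h = 1:
  [14/15, -1/15, -4/5] . (h_P, h_Q, h_S) = 1
  [-1/5, 13/15, -1/15] . (h_P, h_Q, h_S) = 1
  [-1/15, -1/3, 7/15] . (h_P, h_Q, h_S) = 1

Solving yields:
  h_P = 775/141
  h_Q = 395/141
  h_S = 695/141

Starting state is P, so the expected hitting time is h_P = 775/141.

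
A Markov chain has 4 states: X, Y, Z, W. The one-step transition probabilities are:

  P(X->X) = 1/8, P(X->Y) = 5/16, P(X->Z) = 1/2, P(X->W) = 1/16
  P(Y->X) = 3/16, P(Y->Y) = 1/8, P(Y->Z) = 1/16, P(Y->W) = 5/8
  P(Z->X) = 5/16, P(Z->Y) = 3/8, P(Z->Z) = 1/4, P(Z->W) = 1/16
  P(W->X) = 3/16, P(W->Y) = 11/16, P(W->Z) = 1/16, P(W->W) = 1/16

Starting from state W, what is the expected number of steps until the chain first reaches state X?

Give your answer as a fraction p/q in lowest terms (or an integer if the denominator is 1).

Let h_i = expected steps to first reach X from state i.
Boundary: h_X = 0.
First-step equations for the other states:
  h_Y = 1 + 3/16*h_X + 1/8*h_Y + 1/16*h_Z + 5/8*h_W
  h_Z = 1 + 5/16*h_X + 3/8*h_Y + 1/4*h_Z + 1/16*h_W
  h_W = 1 + 3/16*h_X + 11/16*h_Y + 1/16*h_Z + 1/16*h_W

Substituting h_X = 0 and rearranging gives the linear system (I - Q) h = 1:
  [7/8, -1/16, -5/8] . (h_Y, h_Z, h_W) = 1
  [-3/8, 3/4, -1/16] . (h_Y, h_Z, h_W) = 1
  [-11/16, -1/16, 15/16] . (h_Y, h_Z, h_W) = 1

Solving yields:
  h_Y = 208/41
  h_Z = 176/41
  h_W = 208/41

Starting state is W, so the expected hitting time is h_W = 208/41.

Answer: 208/41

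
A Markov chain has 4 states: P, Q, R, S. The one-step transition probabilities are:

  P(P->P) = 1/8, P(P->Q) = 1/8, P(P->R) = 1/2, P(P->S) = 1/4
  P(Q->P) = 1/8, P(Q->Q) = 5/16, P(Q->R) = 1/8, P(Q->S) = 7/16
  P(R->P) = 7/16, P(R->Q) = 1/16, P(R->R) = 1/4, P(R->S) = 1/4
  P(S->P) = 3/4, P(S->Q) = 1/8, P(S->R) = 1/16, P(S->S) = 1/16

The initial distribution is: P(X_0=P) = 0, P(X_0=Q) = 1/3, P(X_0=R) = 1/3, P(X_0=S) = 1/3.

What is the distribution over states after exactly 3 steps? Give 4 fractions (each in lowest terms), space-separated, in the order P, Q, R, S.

Answer: 557/1536 1651/12288 1655/6144 957/4096

Derivation:
Propagating the distribution step by step (d_{t+1} = d_t * P):
d_0 = (P=0, Q=1/3, R=1/3, S=1/3)
  d_1[P] = 0*1/8 + 1/3*1/8 + 1/3*7/16 + 1/3*3/4 = 7/16
  d_1[Q] = 0*1/8 + 1/3*5/16 + 1/3*1/16 + 1/3*1/8 = 1/6
  d_1[R] = 0*1/2 + 1/3*1/8 + 1/3*1/4 + 1/3*1/16 = 7/48
  d_1[S] = 0*1/4 + 1/3*7/16 + 1/3*1/4 + 1/3*1/16 = 1/4
d_1 = (P=7/16, Q=1/6, R=7/48, S=1/4)
  d_2[P] = 7/16*1/8 + 1/6*1/8 + 7/48*7/16 + 1/4*3/4 = 251/768
  d_2[Q] = 7/16*1/8 + 1/6*5/16 + 7/48*1/16 + 1/4*1/8 = 113/768
  d_2[R] = 7/16*1/2 + 1/6*1/8 + 7/48*1/4 + 1/4*1/16 = 7/24
  d_2[S] = 7/16*1/4 + 1/6*7/16 + 7/48*1/4 + 1/4*1/16 = 15/64
d_2 = (P=251/768, Q=113/768, R=7/24, S=15/64)
  d_3[P] = 251/768*1/8 + 113/768*1/8 + 7/24*7/16 + 15/64*3/4 = 557/1536
  d_3[Q] = 251/768*1/8 + 113/768*5/16 + 7/24*1/16 + 15/64*1/8 = 1651/12288
  d_3[R] = 251/768*1/2 + 113/768*1/8 + 7/24*1/4 + 15/64*1/16 = 1655/6144
  d_3[S] = 251/768*1/4 + 113/768*7/16 + 7/24*1/4 + 15/64*1/16 = 957/4096
d_3 = (P=557/1536, Q=1651/12288, R=1655/6144, S=957/4096)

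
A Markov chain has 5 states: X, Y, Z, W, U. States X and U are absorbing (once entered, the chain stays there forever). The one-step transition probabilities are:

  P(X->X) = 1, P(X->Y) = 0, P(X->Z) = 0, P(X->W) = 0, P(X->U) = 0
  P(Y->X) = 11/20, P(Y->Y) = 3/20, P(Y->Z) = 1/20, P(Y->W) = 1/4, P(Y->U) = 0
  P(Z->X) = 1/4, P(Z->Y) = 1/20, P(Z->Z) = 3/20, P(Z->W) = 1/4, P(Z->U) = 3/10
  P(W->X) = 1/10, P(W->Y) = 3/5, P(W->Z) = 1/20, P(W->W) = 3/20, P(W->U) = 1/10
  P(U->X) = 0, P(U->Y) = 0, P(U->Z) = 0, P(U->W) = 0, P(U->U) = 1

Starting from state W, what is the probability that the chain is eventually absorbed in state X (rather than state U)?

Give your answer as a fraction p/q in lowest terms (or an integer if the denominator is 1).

Answer: 496/621

Derivation:
Let a_i = P(absorbed in X | start in state i).
Boundary conditions: a_X = 1, a_U = 0.
For each transient state i, a_i = sum_j P(i->j) * a_j:
  a_Y = 11/20*a_X + 3/20*a_Y + 1/20*a_Z + 1/4*a_W + 0*a_U
  a_Z = 1/4*a_X + 1/20*a_Y + 3/20*a_Z + 1/4*a_W + 3/10*a_U
  a_W = 1/10*a_X + 3/5*a_Y + 1/20*a_Z + 3/20*a_W + 1/10*a_U

Substituting a_X = 1 and a_U = 0, rearrange to (I - Q) a = r where r[i] = P(i -> X):
  [17/20, -1/20, -1/4] . (a_Y, a_Z, a_W) = 11/20
  [-1/20, 17/20, -1/4] . (a_Y, a_Z, a_W) = 1/4
  [-3/5, -1/20, 17/20] . (a_Y, a_Z, a_W) = 1/10

Solving yields:
  a_Y = 569/621
  a_Z = 362/621
  a_W = 496/621

Starting state is W, so the absorption probability is a_W = 496/621.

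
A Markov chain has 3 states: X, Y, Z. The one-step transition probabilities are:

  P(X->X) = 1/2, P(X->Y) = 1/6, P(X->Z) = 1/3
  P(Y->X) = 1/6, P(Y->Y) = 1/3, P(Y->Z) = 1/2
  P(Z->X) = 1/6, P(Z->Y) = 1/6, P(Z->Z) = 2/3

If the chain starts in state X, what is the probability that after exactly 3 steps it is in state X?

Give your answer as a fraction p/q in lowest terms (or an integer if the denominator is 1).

Computing P^3 by repeated multiplication:
P^1 =
  X: [1/2, 1/6, 1/3]
  Y: [1/6, 1/3, 1/2]
  Z: [1/6, 1/6, 2/3]
P^2 =
  X: [1/3, 7/36, 17/36]
  Y: [2/9, 2/9, 5/9]
  Z: [2/9, 7/36, 7/12]
P^3 =
  X: [5/18, 43/216, 113/216]
  Y: [13/54, 11/54, 5/9]
  Z: [13/54, 43/216, 121/216]

(P^3)[X -> X] = 5/18

Answer: 5/18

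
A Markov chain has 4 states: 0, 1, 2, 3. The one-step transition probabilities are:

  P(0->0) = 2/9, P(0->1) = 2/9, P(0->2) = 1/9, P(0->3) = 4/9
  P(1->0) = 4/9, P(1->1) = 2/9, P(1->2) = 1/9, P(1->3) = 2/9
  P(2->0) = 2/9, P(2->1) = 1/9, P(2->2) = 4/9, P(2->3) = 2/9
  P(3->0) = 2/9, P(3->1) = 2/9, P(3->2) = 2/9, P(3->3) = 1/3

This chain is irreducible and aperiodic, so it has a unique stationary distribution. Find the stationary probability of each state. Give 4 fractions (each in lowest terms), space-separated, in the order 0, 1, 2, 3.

Answer: 37/139 55/278 61/278 44/139

Derivation:
The stationary distribution satisfies pi = pi * P, i.e.:
  pi_0 = 2/9*pi_0 + 4/9*pi_1 + 2/9*pi_2 + 2/9*pi_3
  pi_1 = 2/9*pi_0 + 2/9*pi_1 + 1/9*pi_2 + 2/9*pi_3
  pi_2 = 1/9*pi_0 + 1/9*pi_1 + 4/9*pi_2 + 2/9*pi_3
  pi_3 = 4/9*pi_0 + 2/9*pi_1 + 2/9*pi_2 + 1/3*pi_3
with normalization: pi_0 + pi_1 + pi_2 + pi_3 = 1.

Using the first 3 balance equations plus normalization, the linear system A*pi = b is:
  [-7/9, 4/9, 2/9, 2/9] . pi = 0
  [2/9, -7/9, 1/9, 2/9] . pi = 0
  [1/9, 1/9, -5/9, 2/9] . pi = 0
  [1, 1, 1, 1] . pi = 1

Solving yields:
  pi_0 = 37/139
  pi_1 = 55/278
  pi_2 = 61/278
  pi_3 = 44/139

Verification (pi * P):
  37/139*2/9 + 55/278*4/9 + 61/278*2/9 + 44/139*2/9 = 37/139 = pi_0  (ok)
  37/139*2/9 + 55/278*2/9 + 61/278*1/9 + 44/139*2/9 = 55/278 = pi_1  (ok)
  37/139*1/9 + 55/278*1/9 + 61/278*4/9 + 44/139*2/9 = 61/278 = pi_2  (ok)
  37/139*4/9 + 55/278*2/9 + 61/278*2/9 + 44/139*1/3 = 44/139 = pi_3  (ok)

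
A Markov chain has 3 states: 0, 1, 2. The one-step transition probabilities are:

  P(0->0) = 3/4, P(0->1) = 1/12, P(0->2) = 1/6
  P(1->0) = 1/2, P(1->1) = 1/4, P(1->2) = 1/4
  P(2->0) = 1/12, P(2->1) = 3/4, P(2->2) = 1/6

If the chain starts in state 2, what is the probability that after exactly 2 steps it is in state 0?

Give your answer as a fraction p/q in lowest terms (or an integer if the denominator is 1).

Computing P^2 by repeated multiplication:
P^1 =
  0: [3/4, 1/12, 1/6]
  1: [1/2, 1/4, 1/4]
  2: [1/12, 3/4, 1/6]
P^2 =
  0: [89/144, 5/24, 25/144]
  1: [25/48, 7/24, 3/16]
  2: [65/144, 23/72, 11/48]

(P^2)[2 -> 0] = 65/144

Answer: 65/144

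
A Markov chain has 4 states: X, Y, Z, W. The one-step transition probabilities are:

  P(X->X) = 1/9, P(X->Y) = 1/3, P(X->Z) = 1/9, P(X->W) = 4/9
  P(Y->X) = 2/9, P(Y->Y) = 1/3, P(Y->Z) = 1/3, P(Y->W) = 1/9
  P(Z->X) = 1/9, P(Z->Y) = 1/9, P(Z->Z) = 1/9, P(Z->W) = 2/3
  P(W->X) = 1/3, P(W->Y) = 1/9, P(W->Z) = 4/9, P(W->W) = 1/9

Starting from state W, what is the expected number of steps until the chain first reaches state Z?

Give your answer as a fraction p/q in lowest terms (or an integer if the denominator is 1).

Answer: 711/239

Derivation:
Let h_i = expected steps to first reach Z from state i.
Boundary: h_Z = 0.
First-step equations for the other states:
  h_X = 1 + 1/9*h_X + 1/3*h_Y + 1/9*h_Z + 4/9*h_W
  h_Y = 1 + 2/9*h_X + 1/3*h_Y + 1/3*h_Z + 1/9*h_W
  h_W = 1 + 1/3*h_X + 1/9*h_Y + 4/9*h_Z + 1/9*h_W

Substituting h_Z = 0 and rearranging gives the linear system (I - Q) h = 1:
  [8/9, -1/3, -4/9] . (h_X, h_Y, h_W) = 1
  [-2/9, 2/3, -1/9] . (h_X, h_Y, h_W) = 1
  [-1/3, -1/9, 8/9] . (h_X, h_Y, h_W) = 1

Solving yields:
  h_X = 918/239
  h_Y = 783/239
  h_W = 711/239

Starting state is W, so the expected hitting time is h_W = 711/239.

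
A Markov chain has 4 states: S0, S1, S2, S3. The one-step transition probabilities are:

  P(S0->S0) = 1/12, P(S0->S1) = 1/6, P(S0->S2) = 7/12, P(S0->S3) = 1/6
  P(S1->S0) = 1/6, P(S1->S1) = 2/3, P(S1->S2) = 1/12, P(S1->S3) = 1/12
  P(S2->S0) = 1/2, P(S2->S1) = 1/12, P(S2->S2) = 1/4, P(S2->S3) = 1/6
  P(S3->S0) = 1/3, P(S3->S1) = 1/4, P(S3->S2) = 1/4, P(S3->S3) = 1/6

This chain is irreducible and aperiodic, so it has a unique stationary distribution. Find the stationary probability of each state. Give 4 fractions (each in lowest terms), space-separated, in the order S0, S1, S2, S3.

The stationary distribution satisfies pi = pi * P, i.e.:
  pi_S0 = 1/12*pi_S0 + 1/6*pi_S1 + 1/2*pi_S2 + 1/3*pi_S3
  pi_S1 = 1/6*pi_S0 + 2/3*pi_S1 + 1/12*pi_S2 + 1/4*pi_S3
  pi_S2 = 7/12*pi_S0 + 1/12*pi_S1 + 1/4*pi_S2 + 1/4*pi_S3
  pi_S3 = 1/6*pi_S0 + 1/12*pi_S1 + 1/6*pi_S2 + 1/6*pi_S3
with normalization: pi_S0 + pi_S1 + pi_S2 + pi_S3 = 1.

Using the first 3 balance equations plus normalization, the linear system A*pi = b is:
  [-11/12, 1/6, 1/2, 1/3] . pi = 0
  [1/6, -1/3, 1/12, 1/4] . pi = 0
  [7/12, 1/12, -3/4, 1/4] . pi = 0
  [1, 1, 1, 1] . pi = 1

Solving yields:
  pi_S0 = 29/110
  pi_S1 = 17/55
  pi_S2 = 63/220
  pi_S3 = 31/220

Verification (pi * P):
  29/110*1/12 + 17/55*1/6 + 63/220*1/2 + 31/220*1/3 = 29/110 = pi_S0  (ok)
  29/110*1/6 + 17/55*2/3 + 63/220*1/12 + 31/220*1/4 = 17/55 = pi_S1  (ok)
  29/110*7/12 + 17/55*1/12 + 63/220*1/4 + 31/220*1/4 = 63/220 = pi_S2  (ok)
  29/110*1/6 + 17/55*1/12 + 63/220*1/6 + 31/220*1/6 = 31/220 = pi_S3  (ok)

Answer: 29/110 17/55 63/220 31/220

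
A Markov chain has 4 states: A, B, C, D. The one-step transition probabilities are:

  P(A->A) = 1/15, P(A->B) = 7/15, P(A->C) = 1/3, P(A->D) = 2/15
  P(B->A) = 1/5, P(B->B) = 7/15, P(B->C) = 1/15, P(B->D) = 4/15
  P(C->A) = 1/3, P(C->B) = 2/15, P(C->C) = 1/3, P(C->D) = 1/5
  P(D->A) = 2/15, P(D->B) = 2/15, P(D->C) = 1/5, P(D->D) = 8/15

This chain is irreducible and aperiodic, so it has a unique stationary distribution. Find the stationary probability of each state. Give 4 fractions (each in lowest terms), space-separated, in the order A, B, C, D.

The stationary distribution satisfies pi = pi * P, i.e.:
  pi_A = 1/15*pi_A + 1/5*pi_B + 1/3*pi_C + 2/15*pi_D
  pi_B = 7/15*pi_A + 7/15*pi_B + 2/15*pi_C + 2/15*pi_D
  pi_C = 1/3*pi_A + 1/15*pi_B + 1/3*pi_C + 1/5*pi_D
  pi_D = 2/15*pi_A + 4/15*pi_B + 1/5*pi_C + 8/15*pi_D
with normalization: pi_A + pi_B + pi_C + pi_D = 1.

Using the first 3 balance equations plus normalization, the linear system A*pi = b is:
  [-14/15, 1/5, 1/3, 2/15] . pi = 0
  [7/15, -8/15, 2/15, 2/15] . pi = 0
  [1/3, 1/15, -2/3, 1/5] . pi = 0
  [1, 1, 1, 1] . pi = 1

Solving yields:
  pi_A = 364/1985
  pi_B = 579/1985
  pi_C = 85/397
  pi_D = 617/1985

Verification (pi * P):
  364/1985*1/15 + 579/1985*1/5 + 85/397*1/3 + 617/1985*2/15 = 364/1985 = pi_A  (ok)
  364/1985*7/15 + 579/1985*7/15 + 85/397*2/15 + 617/1985*2/15 = 579/1985 = pi_B  (ok)
  364/1985*1/3 + 579/1985*1/15 + 85/397*1/3 + 617/1985*1/5 = 85/397 = pi_C  (ok)
  364/1985*2/15 + 579/1985*4/15 + 85/397*1/5 + 617/1985*8/15 = 617/1985 = pi_D  (ok)

Answer: 364/1985 579/1985 85/397 617/1985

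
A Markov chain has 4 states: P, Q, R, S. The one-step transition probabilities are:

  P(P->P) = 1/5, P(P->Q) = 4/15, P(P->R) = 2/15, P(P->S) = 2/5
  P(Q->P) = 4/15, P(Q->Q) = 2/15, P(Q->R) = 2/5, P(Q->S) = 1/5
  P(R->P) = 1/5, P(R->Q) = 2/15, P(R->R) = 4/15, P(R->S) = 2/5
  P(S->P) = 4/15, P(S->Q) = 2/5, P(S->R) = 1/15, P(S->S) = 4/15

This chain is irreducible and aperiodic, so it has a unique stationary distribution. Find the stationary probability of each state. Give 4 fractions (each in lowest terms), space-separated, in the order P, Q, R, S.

Answer: 23/97 24/97 20/97 30/97

Derivation:
The stationary distribution satisfies pi = pi * P, i.e.:
  pi_P = 1/5*pi_P + 4/15*pi_Q + 1/5*pi_R + 4/15*pi_S
  pi_Q = 4/15*pi_P + 2/15*pi_Q + 2/15*pi_R + 2/5*pi_S
  pi_R = 2/15*pi_P + 2/5*pi_Q + 4/15*pi_R + 1/15*pi_S
  pi_S = 2/5*pi_P + 1/5*pi_Q + 2/5*pi_R + 4/15*pi_S
with normalization: pi_P + pi_Q + pi_R + pi_S = 1.

Using the first 3 balance equations plus normalization, the linear system A*pi = b is:
  [-4/5, 4/15, 1/5, 4/15] . pi = 0
  [4/15, -13/15, 2/15, 2/5] . pi = 0
  [2/15, 2/5, -11/15, 1/15] . pi = 0
  [1, 1, 1, 1] . pi = 1

Solving yields:
  pi_P = 23/97
  pi_Q = 24/97
  pi_R = 20/97
  pi_S = 30/97

Verification (pi * P):
  23/97*1/5 + 24/97*4/15 + 20/97*1/5 + 30/97*4/15 = 23/97 = pi_P  (ok)
  23/97*4/15 + 24/97*2/15 + 20/97*2/15 + 30/97*2/5 = 24/97 = pi_Q  (ok)
  23/97*2/15 + 24/97*2/5 + 20/97*4/15 + 30/97*1/15 = 20/97 = pi_R  (ok)
  23/97*2/5 + 24/97*1/5 + 20/97*2/5 + 30/97*4/15 = 30/97 = pi_S  (ok)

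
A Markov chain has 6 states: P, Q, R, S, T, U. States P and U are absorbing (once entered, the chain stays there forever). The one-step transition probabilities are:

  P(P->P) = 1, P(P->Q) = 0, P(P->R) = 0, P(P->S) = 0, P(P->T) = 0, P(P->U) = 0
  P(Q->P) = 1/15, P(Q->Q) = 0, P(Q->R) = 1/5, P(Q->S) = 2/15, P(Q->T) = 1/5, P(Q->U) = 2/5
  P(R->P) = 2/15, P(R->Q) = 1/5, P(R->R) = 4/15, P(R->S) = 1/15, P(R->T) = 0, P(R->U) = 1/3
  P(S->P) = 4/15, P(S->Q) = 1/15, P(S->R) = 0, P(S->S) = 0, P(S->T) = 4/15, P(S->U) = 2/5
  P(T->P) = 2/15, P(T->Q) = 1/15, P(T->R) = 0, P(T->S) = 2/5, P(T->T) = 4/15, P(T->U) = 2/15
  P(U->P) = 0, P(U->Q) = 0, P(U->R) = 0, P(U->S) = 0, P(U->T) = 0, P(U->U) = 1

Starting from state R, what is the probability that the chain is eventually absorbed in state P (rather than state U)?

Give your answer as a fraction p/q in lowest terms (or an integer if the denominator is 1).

Answer: 1009/3488

Derivation:
Let a_i = P(absorbed in P | start in state i).
Boundary conditions: a_P = 1, a_U = 0.
For each transient state i, a_i = sum_j P(i->j) * a_j:
  a_Q = 1/15*a_P + 0*a_Q + 1/5*a_R + 2/15*a_S + 1/5*a_T + 2/5*a_U
  a_R = 2/15*a_P + 1/5*a_Q + 4/15*a_R + 1/15*a_S + 0*a_T + 1/3*a_U
  a_S = 4/15*a_P + 1/15*a_Q + 0*a_R + 0*a_S + 4/15*a_T + 2/5*a_U
  a_T = 2/15*a_P + 1/15*a_Q + 0*a_R + 2/5*a_S + 4/15*a_T + 2/15*a_U

Substituting a_P = 1 and a_U = 0, rearrange to (I - Q) a = r where r[i] = P(i -> P):
  [1, -1/5, -2/15, -1/5] . (a_Q, a_R, a_S, a_T) = 1/15
  [-1/5, 11/15, -1/15, 0] . (a_Q, a_R, a_S, a_T) = 2/15
  [-1/15, 0, 1, -4/15] . (a_Q, a_R, a_S, a_T) = 4/15
  [-1/15, 0, -2/5, 11/15] . (a_Q, a_R, a_S, a_T) = 2/15

Solving yields:
  a_Q = 5479/20928
  a_R = 1009/3488
  a_S = 2767/6976
  a_T = 8831/20928

Starting state is R, so the absorption probability is a_R = 1009/3488.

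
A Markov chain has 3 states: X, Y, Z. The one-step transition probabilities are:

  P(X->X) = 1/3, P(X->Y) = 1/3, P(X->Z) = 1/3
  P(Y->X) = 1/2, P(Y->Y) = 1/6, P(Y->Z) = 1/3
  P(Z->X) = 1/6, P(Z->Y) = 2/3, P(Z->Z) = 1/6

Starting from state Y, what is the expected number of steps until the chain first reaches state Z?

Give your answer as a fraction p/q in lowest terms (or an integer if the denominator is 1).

Answer: 3

Derivation:
Let h_i = expected steps to first reach Z from state i.
Boundary: h_Z = 0.
First-step equations for the other states:
  h_X = 1 + 1/3*h_X + 1/3*h_Y + 1/3*h_Z
  h_Y = 1 + 1/2*h_X + 1/6*h_Y + 1/3*h_Z

Substituting h_Z = 0 and rearranging gives the linear system (I - Q) h = 1:
  [2/3, -1/3] . (h_X, h_Y) = 1
  [-1/2, 5/6] . (h_X, h_Y) = 1

Solving yields:
  h_X = 3
  h_Y = 3

Starting state is Y, so the expected hitting time is h_Y = 3.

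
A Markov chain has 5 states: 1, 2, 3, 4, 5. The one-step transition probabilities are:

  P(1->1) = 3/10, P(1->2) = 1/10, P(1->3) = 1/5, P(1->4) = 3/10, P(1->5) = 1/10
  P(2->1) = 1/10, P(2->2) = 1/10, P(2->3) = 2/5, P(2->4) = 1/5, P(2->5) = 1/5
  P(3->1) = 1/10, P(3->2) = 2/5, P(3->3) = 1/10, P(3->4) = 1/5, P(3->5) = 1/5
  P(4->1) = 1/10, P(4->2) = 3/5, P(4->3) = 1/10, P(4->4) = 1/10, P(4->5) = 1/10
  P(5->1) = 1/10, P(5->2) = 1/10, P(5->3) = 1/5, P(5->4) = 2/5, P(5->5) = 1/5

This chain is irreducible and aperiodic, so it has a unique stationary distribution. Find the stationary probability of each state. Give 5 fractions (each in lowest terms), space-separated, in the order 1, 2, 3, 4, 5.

Answer: 1/8 801/2912 11/52 25/112 37/224

Derivation:
The stationary distribution satisfies pi = pi * P, i.e.:
  pi_1 = 3/10*pi_1 + 1/10*pi_2 + 1/10*pi_3 + 1/10*pi_4 + 1/10*pi_5
  pi_2 = 1/10*pi_1 + 1/10*pi_2 + 2/5*pi_3 + 3/5*pi_4 + 1/10*pi_5
  pi_3 = 1/5*pi_1 + 2/5*pi_2 + 1/10*pi_3 + 1/10*pi_4 + 1/5*pi_5
  pi_4 = 3/10*pi_1 + 1/5*pi_2 + 1/5*pi_3 + 1/10*pi_4 + 2/5*pi_5
  pi_5 = 1/10*pi_1 + 1/5*pi_2 + 1/5*pi_3 + 1/10*pi_4 + 1/5*pi_5
with normalization: pi_1 + pi_2 + pi_3 + pi_4 + pi_5 = 1.

Using the first 4 balance equations plus normalization, the linear system A*pi = b is:
  [-7/10, 1/10, 1/10, 1/10, 1/10] . pi = 0
  [1/10, -9/10, 2/5, 3/5, 1/10] . pi = 0
  [1/5, 2/5, -9/10, 1/10, 1/5] . pi = 0
  [3/10, 1/5, 1/5, -9/10, 2/5] . pi = 0
  [1, 1, 1, 1, 1] . pi = 1

Solving yields:
  pi_1 = 1/8
  pi_2 = 801/2912
  pi_3 = 11/52
  pi_4 = 25/112
  pi_5 = 37/224

Verification (pi * P):
  1/8*3/10 + 801/2912*1/10 + 11/52*1/10 + 25/112*1/10 + 37/224*1/10 = 1/8 = pi_1  (ok)
  1/8*1/10 + 801/2912*1/10 + 11/52*2/5 + 25/112*3/5 + 37/224*1/10 = 801/2912 = pi_2  (ok)
  1/8*1/5 + 801/2912*2/5 + 11/52*1/10 + 25/112*1/10 + 37/224*1/5 = 11/52 = pi_3  (ok)
  1/8*3/10 + 801/2912*1/5 + 11/52*1/5 + 25/112*1/10 + 37/224*2/5 = 25/112 = pi_4  (ok)
  1/8*1/10 + 801/2912*1/5 + 11/52*1/5 + 25/112*1/10 + 37/224*1/5 = 37/224 = pi_5  (ok)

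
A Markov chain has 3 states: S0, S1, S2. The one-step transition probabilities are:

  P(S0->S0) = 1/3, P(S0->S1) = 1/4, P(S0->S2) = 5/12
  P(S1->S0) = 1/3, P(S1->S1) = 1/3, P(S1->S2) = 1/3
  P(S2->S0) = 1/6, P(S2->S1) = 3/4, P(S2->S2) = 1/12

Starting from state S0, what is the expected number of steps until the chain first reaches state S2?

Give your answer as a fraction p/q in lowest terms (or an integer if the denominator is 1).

Let h_i = expected steps to first reach S2 from state i.
Boundary: h_S2 = 0.
First-step equations for the other states:
  h_S0 = 1 + 1/3*h_S0 + 1/4*h_S1 + 5/12*h_S2
  h_S1 = 1 + 1/3*h_S0 + 1/3*h_S1 + 1/3*h_S2

Substituting h_S2 = 0 and rearranging gives the linear system (I - Q) h = 1:
  [2/3, -1/4] . (h_S0, h_S1) = 1
  [-1/3, 2/3] . (h_S0, h_S1) = 1

Solving yields:
  h_S0 = 33/13
  h_S1 = 36/13

Starting state is S0, so the expected hitting time is h_S0 = 33/13.

Answer: 33/13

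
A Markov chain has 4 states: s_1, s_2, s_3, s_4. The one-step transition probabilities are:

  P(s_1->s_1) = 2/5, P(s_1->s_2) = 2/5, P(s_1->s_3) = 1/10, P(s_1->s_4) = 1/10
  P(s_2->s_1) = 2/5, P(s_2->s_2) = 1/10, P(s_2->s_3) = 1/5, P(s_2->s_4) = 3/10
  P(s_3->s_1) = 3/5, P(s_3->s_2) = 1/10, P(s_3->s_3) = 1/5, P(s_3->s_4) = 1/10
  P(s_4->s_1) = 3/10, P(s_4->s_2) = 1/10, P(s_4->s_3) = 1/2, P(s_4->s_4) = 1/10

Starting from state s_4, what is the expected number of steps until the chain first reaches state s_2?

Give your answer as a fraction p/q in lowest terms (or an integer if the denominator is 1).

Let h_i = expected steps to first reach s_2 from state i.
Boundary: h_s_2 = 0.
First-step equations for the other states:
  h_s_1 = 1 + 2/5*h_s_1 + 2/5*h_s_2 + 1/10*h_s_3 + 1/10*h_s_4
  h_s_3 = 1 + 3/5*h_s_1 + 1/10*h_s_2 + 1/5*h_s_3 + 1/10*h_s_4
  h_s_4 = 1 + 3/10*h_s_1 + 1/10*h_s_2 + 1/2*h_s_3 + 1/10*h_s_4

Substituting h_s_2 = 0 and rearranging gives the linear system (I - Q) h = 1:
  [3/5, -1/10, -1/10] . (h_s_1, h_s_3, h_s_4) = 1
  [-3/5, 4/5, -1/10] . (h_s_1, h_s_3, h_s_4) = 1
  [-3/10, -1/2, 9/10] . (h_s_1, h_s_3, h_s_4) = 1

Solving yields:
  h_s_1 = 300/97
  h_s_3 = 400/97
  h_s_4 = 430/97

Starting state is s_4, so the expected hitting time is h_s_4 = 430/97.

Answer: 430/97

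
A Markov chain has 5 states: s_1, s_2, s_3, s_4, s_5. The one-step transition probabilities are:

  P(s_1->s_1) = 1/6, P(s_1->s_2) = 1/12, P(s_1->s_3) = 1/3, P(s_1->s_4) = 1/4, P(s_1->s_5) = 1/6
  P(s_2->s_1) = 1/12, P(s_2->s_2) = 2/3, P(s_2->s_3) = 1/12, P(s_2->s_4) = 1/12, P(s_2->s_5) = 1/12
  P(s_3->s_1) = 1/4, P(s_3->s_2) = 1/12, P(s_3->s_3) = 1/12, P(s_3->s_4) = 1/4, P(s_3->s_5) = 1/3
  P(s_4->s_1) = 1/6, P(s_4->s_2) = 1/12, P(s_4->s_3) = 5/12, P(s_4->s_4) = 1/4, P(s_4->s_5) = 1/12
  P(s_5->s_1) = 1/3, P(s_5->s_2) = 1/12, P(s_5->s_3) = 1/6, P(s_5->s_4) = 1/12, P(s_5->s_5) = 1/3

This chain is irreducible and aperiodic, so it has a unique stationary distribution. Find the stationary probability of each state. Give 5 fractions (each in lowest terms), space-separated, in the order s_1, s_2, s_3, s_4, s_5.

The stationary distribution satisfies pi = pi * P, i.e.:
  pi_s_1 = 1/6*pi_s_1 + 1/12*pi_s_2 + 1/4*pi_s_3 + 1/6*pi_s_4 + 1/3*pi_s_5
  pi_s_2 = 1/12*pi_s_1 + 2/3*pi_s_2 + 1/12*pi_s_3 + 1/12*pi_s_4 + 1/12*pi_s_5
  pi_s_3 = 1/3*pi_s_1 + 1/12*pi_s_2 + 1/12*pi_s_3 + 5/12*pi_s_4 + 1/6*pi_s_5
  pi_s_4 = 1/4*pi_s_1 + 1/12*pi_s_2 + 1/4*pi_s_3 + 1/4*pi_s_4 + 1/12*pi_s_5
  pi_s_5 = 1/6*pi_s_1 + 1/12*pi_s_2 + 1/3*pi_s_3 + 1/12*pi_s_4 + 1/3*pi_s_5
with normalization: pi_s_1 + pi_s_2 + pi_s_3 + pi_s_4 + pi_s_5 = 1.

Using the first 4 balance equations plus normalization, the linear system A*pi = b is:
  [-5/6, 1/12, 1/4, 1/6, 1/3] . pi = 0
  [1/12, -1/3, 1/12, 1/12, 1/12] . pi = 0
  [1/3, 1/12, -11/12, 5/12, 1/6] . pi = 0
  [1/4, 1/12, 1/4, -3/4, 1/12] . pi = 0
  [1, 1, 1, 1, 1] . pi = 1

Solving yields:
  pi_s_1 = 1837/9110
  pi_s_2 = 1/5
  pi_s_3 = 964/4555
  pi_s_4 = 832/4555
  pi_s_5 = 1859/9110

Verification (pi * P):
  1837/9110*1/6 + 1/5*1/12 + 964/4555*1/4 + 832/4555*1/6 + 1859/9110*1/3 = 1837/9110 = pi_s_1  (ok)
  1837/9110*1/12 + 1/5*2/3 + 964/4555*1/12 + 832/4555*1/12 + 1859/9110*1/12 = 1/5 = pi_s_2  (ok)
  1837/9110*1/3 + 1/5*1/12 + 964/4555*1/12 + 832/4555*5/12 + 1859/9110*1/6 = 964/4555 = pi_s_3  (ok)
  1837/9110*1/4 + 1/5*1/12 + 964/4555*1/4 + 832/4555*1/4 + 1859/9110*1/12 = 832/4555 = pi_s_4  (ok)
  1837/9110*1/6 + 1/5*1/12 + 964/4555*1/3 + 832/4555*1/12 + 1859/9110*1/3 = 1859/9110 = pi_s_5  (ok)

Answer: 1837/9110 1/5 964/4555 832/4555 1859/9110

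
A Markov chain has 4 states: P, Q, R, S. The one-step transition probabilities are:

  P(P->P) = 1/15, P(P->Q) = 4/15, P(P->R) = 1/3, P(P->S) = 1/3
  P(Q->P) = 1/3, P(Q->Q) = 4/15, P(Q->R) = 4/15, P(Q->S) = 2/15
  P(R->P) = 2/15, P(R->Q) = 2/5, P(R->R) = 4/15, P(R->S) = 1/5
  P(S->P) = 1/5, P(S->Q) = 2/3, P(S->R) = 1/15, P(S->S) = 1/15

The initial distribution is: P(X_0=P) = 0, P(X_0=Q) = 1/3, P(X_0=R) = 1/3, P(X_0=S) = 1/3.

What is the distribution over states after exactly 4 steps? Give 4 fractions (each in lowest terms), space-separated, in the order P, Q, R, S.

Propagating the distribution step by step (d_{t+1} = d_t * P):
d_0 = (P=0, Q=1/3, R=1/3, S=1/3)
  d_1[P] = 0*1/15 + 1/3*1/3 + 1/3*2/15 + 1/3*1/5 = 2/9
  d_1[Q] = 0*4/15 + 1/3*4/15 + 1/3*2/5 + 1/3*2/3 = 4/9
  d_1[R] = 0*1/3 + 1/3*4/15 + 1/3*4/15 + 1/3*1/15 = 1/5
  d_1[S] = 0*1/3 + 1/3*2/15 + 1/3*1/5 + 1/3*1/15 = 2/15
d_1 = (P=2/9, Q=4/9, R=1/5, S=2/15)
  d_2[P] = 2/9*1/15 + 4/9*1/3 + 1/5*2/15 + 2/15*1/5 = 146/675
  d_2[Q] = 2/9*4/15 + 4/9*4/15 + 1/5*2/5 + 2/15*2/3 = 26/75
  d_2[R] = 2/9*1/3 + 4/9*4/15 + 1/5*4/15 + 2/15*1/15 = 172/675
  d_2[S] = 2/9*1/3 + 4/9*2/15 + 1/5*1/5 + 2/15*1/15 = 41/225
d_2 = (P=146/675, Q=26/75, R=172/675, S=41/225)
  d_3[P] = 146/675*1/15 + 26/75*1/3 + 172/675*2/15 + 41/225*1/5 = 2029/10125
  d_3[Q] = 146/675*4/15 + 26/75*4/15 + 172/675*2/5 + 41/225*2/3 = 3782/10125
  d_3[R] = 146/675*1/3 + 26/75*4/15 + 172/675*4/15 + 41/225*1/15 = 2477/10125
  d_3[S] = 146/675*1/3 + 26/75*2/15 + 172/675*1/5 + 41/225*1/15 = 1837/10125
d_3 = (P=2029/10125, Q=3782/10125, R=2477/10125, S=1837/10125)
  d_4[P] = 2029/10125*1/15 + 3782/10125*1/3 + 2477/10125*2/15 + 1837/10125*1/5 = 10468/50625
  d_4[Q] = 2029/10125*4/15 + 3782/10125*4/15 + 2477/10125*2/5 + 1837/10125*2/3 = 56476/151875
  d_4[R] = 2029/10125*1/3 + 3782/10125*4/15 + 2477/10125*4/15 + 1837/10125*1/15 = 37018/151875
  d_4[S] = 2029/10125*1/3 + 3782/10125*2/15 + 2477/10125*1/5 + 1837/10125*1/15 = 26977/151875
d_4 = (P=10468/50625, Q=56476/151875, R=37018/151875, S=26977/151875)

Answer: 10468/50625 56476/151875 37018/151875 26977/151875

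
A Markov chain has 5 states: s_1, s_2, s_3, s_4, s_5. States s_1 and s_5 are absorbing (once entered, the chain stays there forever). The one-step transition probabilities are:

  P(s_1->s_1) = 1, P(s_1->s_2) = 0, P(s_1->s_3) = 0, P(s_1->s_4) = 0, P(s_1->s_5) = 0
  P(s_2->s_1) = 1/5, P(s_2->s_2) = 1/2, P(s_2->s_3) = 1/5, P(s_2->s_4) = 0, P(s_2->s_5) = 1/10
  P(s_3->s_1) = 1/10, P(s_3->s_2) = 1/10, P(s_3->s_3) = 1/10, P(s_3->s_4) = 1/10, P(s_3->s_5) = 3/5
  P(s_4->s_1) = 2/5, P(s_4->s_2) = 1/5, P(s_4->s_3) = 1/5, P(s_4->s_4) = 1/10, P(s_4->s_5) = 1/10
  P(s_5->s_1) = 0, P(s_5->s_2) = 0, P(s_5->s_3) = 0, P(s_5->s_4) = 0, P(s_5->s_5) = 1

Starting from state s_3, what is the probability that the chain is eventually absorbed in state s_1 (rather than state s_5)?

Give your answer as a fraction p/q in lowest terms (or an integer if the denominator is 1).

Let a_i = P(absorbed in s_1 | start in state i).
Boundary conditions: a_s_1 = 1, a_s_5 = 0.
For each transient state i, a_i = sum_j P(i->j) * a_j:
  a_s_2 = 1/5*a_s_1 + 1/2*a_s_2 + 1/5*a_s_3 + 0*a_s_4 + 1/10*a_s_5
  a_s_3 = 1/10*a_s_1 + 1/10*a_s_2 + 1/10*a_s_3 + 1/10*a_s_4 + 3/5*a_s_5
  a_s_4 = 2/5*a_s_1 + 1/5*a_s_2 + 1/5*a_s_3 + 1/10*a_s_4 + 1/10*a_s_5

Substituting a_s_1 = 1 and a_s_5 = 0, rearrange to (I - Q) a = r where r[i] = P(i -> s_1):
  [1/2, -1/5, 0] . (a_s_2, a_s_3, a_s_4) = 1/5
  [-1/10, 9/10, -1/10] . (a_s_2, a_s_3, a_s_4) = 1/10
  [-1/5, -1/5, 9/10] . (a_s_2, a_s_3, a_s_4) = 2/5

Solving yields:
  a_s_2 = 184/373
  a_s_3 = 87/373
  a_s_4 = 226/373

Starting state is s_3, so the absorption probability is a_s_3 = 87/373.

Answer: 87/373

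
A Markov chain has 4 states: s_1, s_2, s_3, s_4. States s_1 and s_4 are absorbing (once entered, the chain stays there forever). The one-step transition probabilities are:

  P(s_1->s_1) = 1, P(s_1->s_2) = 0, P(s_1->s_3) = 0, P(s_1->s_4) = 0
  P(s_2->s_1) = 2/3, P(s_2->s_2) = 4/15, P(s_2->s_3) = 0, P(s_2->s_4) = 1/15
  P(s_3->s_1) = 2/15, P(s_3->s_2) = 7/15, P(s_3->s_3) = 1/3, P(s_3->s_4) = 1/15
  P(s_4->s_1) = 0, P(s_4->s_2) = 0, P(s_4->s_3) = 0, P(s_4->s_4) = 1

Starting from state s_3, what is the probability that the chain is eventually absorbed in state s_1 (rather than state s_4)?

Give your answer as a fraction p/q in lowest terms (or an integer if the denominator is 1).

Let a_i = P(absorbed in s_1 | start in state i).
Boundary conditions: a_s_1 = 1, a_s_4 = 0.
For each transient state i, a_i = sum_j P(i->j) * a_j:
  a_s_2 = 2/3*a_s_1 + 4/15*a_s_2 + 0*a_s_3 + 1/15*a_s_4
  a_s_3 = 2/15*a_s_1 + 7/15*a_s_2 + 1/3*a_s_3 + 1/15*a_s_4

Substituting a_s_1 = 1 and a_s_4 = 0, rearrange to (I - Q) a = r where r[i] = P(i -> s_1):
  [11/15, 0] . (a_s_2, a_s_3) = 2/3
  [-7/15, 2/3] . (a_s_2, a_s_3) = 2/15

Solving yields:
  a_s_2 = 10/11
  a_s_3 = 46/55

Starting state is s_3, so the absorption probability is a_s_3 = 46/55.

Answer: 46/55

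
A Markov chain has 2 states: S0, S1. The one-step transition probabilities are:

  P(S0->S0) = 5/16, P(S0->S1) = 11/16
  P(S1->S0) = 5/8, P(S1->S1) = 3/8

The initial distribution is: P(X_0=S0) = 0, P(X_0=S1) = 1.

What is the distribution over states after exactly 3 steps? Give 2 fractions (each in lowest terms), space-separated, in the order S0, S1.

Answer: 1005/2048 1043/2048

Derivation:
Propagating the distribution step by step (d_{t+1} = d_t * P):
d_0 = (S0=0, S1=1)
  d_1[S0] = 0*5/16 + 1*5/8 = 5/8
  d_1[S1] = 0*11/16 + 1*3/8 = 3/8
d_1 = (S0=5/8, S1=3/8)
  d_2[S0] = 5/8*5/16 + 3/8*5/8 = 55/128
  d_2[S1] = 5/8*11/16 + 3/8*3/8 = 73/128
d_2 = (S0=55/128, S1=73/128)
  d_3[S0] = 55/128*5/16 + 73/128*5/8 = 1005/2048
  d_3[S1] = 55/128*11/16 + 73/128*3/8 = 1043/2048
d_3 = (S0=1005/2048, S1=1043/2048)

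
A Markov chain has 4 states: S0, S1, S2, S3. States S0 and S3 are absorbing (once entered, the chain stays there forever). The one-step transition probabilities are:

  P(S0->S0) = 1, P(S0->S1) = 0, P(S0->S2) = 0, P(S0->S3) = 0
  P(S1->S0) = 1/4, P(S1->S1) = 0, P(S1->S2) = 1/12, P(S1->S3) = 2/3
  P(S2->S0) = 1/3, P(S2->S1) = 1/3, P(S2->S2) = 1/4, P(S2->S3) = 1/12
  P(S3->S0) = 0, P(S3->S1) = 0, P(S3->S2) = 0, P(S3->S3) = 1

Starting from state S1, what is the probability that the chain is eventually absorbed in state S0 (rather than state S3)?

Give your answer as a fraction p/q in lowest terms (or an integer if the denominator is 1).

Let a_i = P(absorbed in S0 | start in state i).
Boundary conditions: a_S0 = 1, a_S3 = 0.
For each transient state i, a_i = sum_j P(i->j) * a_j:
  a_S1 = 1/4*a_S0 + 0*a_S1 + 1/12*a_S2 + 2/3*a_S3
  a_S2 = 1/3*a_S0 + 1/3*a_S1 + 1/4*a_S2 + 1/12*a_S3

Substituting a_S0 = 1 and a_S3 = 0, rearrange to (I - Q) a = r where r[i] = P(i -> S0):
  [1, -1/12] . (a_S1, a_S2) = 1/4
  [-1/3, 3/4] . (a_S1, a_S2) = 1/3

Solving yields:
  a_S1 = 31/104
  a_S2 = 15/26

Starting state is S1, so the absorption probability is a_S1 = 31/104.

Answer: 31/104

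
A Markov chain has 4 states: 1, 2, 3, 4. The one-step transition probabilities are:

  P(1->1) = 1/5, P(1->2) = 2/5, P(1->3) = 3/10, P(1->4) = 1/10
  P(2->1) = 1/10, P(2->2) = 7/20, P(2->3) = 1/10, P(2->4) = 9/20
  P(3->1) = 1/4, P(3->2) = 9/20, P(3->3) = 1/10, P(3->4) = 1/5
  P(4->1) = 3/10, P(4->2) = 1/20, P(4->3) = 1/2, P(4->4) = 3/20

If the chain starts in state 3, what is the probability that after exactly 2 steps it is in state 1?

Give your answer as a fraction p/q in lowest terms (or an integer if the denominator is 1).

Answer: 9/50

Derivation:
Computing P^2 by repeated multiplication:
P^1 =
  1: [1/5, 2/5, 3/10, 1/10]
  2: [1/10, 7/20, 1/10, 9/20]
  3: [1/4, 9/20, 1/10, 1/5]
  4: [3/10, 1/20, 1/2, 3/20]
P^2 =
  1: [37/200, 9/25, 9/50, 11/40]
  2: [43/200, 23/100, 3/10, 51/200]
  3: [9/50, 5/16, 23/100, 111/400]
  4: [47/200, 37/100, 11/50, 7/40]

(P^2)[3 -> 1] = 9/50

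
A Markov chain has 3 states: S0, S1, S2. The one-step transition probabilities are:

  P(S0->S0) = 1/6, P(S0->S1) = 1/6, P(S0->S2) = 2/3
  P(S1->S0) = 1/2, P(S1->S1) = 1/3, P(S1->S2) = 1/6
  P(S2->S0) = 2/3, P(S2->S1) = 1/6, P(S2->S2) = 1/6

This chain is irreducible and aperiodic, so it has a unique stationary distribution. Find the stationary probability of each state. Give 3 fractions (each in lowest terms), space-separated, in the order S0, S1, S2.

Answer: 19/45 1/5 17/45

Derivation:
The stationary distribution satisfies pi = pi * P, i.e.:
  pi_S0 = 1/6*pi_S0 + 1/2*pi_S1 + 2/3*pi_S2
  pi_S1 = 1/6*pi_S0 + 1/3*pi_S1 + 1/6*pi_S2
  pi_S2 = 2/3*pi_S0 + 1/6*pi_S1 + 1/6*pi_S2
with normalization: pi_S0 + pi_S1 + pi_S2 = 1.

Using the first 2 balance equations plus normalization, the linear system A*pi = b is:
  [-5/6, 1/2, 2/3] . pi = 0
  [1/6, -2/3, 1/6] . pi = 0
  [1, 1, 1] . pi = 1

Solving yields:
  pi_S0 = 19/45
  pi_S1 = 1/5
  pi_S2 = 17/45

Verification (pi * P):
  19/45*1/6 + 1/5*1/2 + 17/45*2/3 = 19/45 = pi_S0  (ok)
  19/45*1/6 + 1/5*1/3 + 17/45*1/6 = 1/5 = pi_S1  (ok)
  19/45*2/3 + 1/5*1/6 + 17/45*1/6 = 17/45 = pi_S2  (ok)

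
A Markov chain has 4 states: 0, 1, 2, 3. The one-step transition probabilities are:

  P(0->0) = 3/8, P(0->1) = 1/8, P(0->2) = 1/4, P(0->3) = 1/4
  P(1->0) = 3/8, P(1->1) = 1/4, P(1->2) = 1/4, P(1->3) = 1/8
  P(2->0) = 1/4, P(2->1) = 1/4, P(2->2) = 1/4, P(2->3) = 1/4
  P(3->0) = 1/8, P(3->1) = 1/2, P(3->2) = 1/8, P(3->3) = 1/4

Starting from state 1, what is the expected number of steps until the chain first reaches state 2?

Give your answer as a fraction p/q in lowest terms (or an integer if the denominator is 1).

Answer: 464/105

Derivation:
Let h_i = expected steps to first reach 2 from state i.
Boundary: h_2 = 0.
First-step equations for the other states:
  h_0 = 1 + 3/8*h_0 + 1/8*h_1 + 1/4*h_2 + 1/4*h_3
  h_1 = 1 + 3/8*h_0 + 1/4*h_1 + 1/4*h_2 + 1/8*h_3
  h_3 = 1 + 1/8*h_0 + 1/2*h_1 + 1/8*h_2 + 1/4*h_3

Substituting h_2 = 0 and rearranging gives the linear system (I - Q) h = 1:
  [5/8, -1/8, -1/4] . (h_0, h_1, h_3) = 1
  [-3/8, 3/4, -1/8] . (h_0, h_1, h_3) = 1
  [-1/8, -1/2, 3/4] . (h_0, h_1, h_3) = 1

Solving yields:
  h_0 = 472/105
  h_1 = 464/105
  h_3 = 176/35

Starting state is 1, so the expected hitting time is h_1 = 464/105.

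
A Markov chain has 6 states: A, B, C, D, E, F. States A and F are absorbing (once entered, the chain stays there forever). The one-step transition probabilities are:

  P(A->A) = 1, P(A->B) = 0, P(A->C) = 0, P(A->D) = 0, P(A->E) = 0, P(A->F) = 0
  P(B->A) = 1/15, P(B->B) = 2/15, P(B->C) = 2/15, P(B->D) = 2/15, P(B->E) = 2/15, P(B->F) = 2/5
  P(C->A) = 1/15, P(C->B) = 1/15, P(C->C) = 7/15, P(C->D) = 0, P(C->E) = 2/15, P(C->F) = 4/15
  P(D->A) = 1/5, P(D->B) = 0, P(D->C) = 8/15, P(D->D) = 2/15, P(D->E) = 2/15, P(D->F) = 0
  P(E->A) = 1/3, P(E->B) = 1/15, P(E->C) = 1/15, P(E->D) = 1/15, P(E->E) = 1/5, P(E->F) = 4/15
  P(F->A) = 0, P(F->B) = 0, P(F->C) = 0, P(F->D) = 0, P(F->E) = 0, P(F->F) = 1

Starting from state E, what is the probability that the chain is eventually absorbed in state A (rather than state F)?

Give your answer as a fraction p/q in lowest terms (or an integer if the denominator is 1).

Let a_i = P(absorbed in A | start in state i).
Boundary conditions: a_A = 1, a_F = 0.
For each transient state i, a_i = sum_j P(i->j) * a_j:
  a_B = 1/15*a_A + 2/15*a_B + 2/15*a_C + 2/15*a_D + 2/15*a_E + 2/5*a_F
  a_C = 1/15*a_A + 1/15*a_B + 7/15*a_C + 0*a_D + 2/15*a_E + 4/15*a_F
  a_D = 1/5*a_A + 0*a_B + 8/15*a_C + 2/15*a_D + 2/15*a_E + 0*a_F
  a_E = 1/3*a_A + 1/15*a_B + 1/15*a_C + 1/15*a_D + 1/5*a_E + 4/15*a_F

Substituting a_A = 1 and a_F = 0, rearrange to (I - Q) a = r where r[i] = P(i -> A):
  [13/15, -2/15, -2/15, -2/15] . (a_B, a_C, a_D, a_E) = 1/15
  [-1/15, 8/15, 0, -2/15] . (a_B, a_C, a_D, a_E) = 1/15
  [0, -8/15, 13/15, -2/15] . (a_B, a_C, a_D, a_E) = 1/5
  [-1/15, -1/15, -1/15, 4/5] . (a_B, a_C, a_D, a_E) = 1/3

Solving yields:
  a_B = 199/730
  a_C = 104/365
  a_D = 353/730
  a_E = 147/292

Starting state is E, so the absorption probability is a_E = 147/292.

Answer: 147/292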